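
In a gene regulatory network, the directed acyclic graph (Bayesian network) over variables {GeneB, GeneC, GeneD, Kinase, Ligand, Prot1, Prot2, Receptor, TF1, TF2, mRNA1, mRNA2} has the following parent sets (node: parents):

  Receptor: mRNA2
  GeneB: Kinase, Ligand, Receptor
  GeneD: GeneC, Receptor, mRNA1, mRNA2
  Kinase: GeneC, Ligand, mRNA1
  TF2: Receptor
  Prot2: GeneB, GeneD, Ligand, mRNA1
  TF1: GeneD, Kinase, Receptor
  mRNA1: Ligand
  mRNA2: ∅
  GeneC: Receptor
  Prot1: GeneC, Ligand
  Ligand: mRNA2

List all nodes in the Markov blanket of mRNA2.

Recall MB(v) = parents ∪ children ∪ spouses, where spouses are the other parents of v's children.
mRNA2's parents: none.
mRNA2 has children GeneD, Ligand, Receptor.
Parents of each child, excluding mRNA2:
  Ligand has no other parent.
  Receptor has no other parent.
  parents(GeneD) \ {mRNA2} = {GeneC, Receptor, mRNA1}.
Union: {} ∪ {GeneD, Ligand, Receptor} ∪ {GeneC, Receptor, mRNA1} = {GeneC, GeneD, Ligand, Receptor, mRNA1}.

{GeneC, GeneD, Ligand, Receptor, mRNA1}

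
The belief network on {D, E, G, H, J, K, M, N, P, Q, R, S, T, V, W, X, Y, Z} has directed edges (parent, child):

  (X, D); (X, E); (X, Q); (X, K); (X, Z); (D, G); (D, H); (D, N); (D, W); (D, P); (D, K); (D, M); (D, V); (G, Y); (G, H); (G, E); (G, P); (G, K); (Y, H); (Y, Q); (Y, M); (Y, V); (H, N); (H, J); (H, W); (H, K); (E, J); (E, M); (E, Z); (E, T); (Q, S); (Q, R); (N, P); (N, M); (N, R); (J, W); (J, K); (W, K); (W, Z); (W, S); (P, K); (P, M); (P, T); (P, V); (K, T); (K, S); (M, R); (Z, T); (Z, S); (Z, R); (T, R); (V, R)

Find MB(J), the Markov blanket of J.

Recall MB(v) = parents ∪ children ∪ spouses, where spouses are the other parents of v's children.
Parents of J: E, H.
Ch(J) = {K, W}.
Parents of each child, excluding J:
  W: D, H
  K: D, G, H, P, W, X
So the Markov blanket of J is {D, E, G, H, K, P, W, X}.

{D, E, G, H, K, P, W, X}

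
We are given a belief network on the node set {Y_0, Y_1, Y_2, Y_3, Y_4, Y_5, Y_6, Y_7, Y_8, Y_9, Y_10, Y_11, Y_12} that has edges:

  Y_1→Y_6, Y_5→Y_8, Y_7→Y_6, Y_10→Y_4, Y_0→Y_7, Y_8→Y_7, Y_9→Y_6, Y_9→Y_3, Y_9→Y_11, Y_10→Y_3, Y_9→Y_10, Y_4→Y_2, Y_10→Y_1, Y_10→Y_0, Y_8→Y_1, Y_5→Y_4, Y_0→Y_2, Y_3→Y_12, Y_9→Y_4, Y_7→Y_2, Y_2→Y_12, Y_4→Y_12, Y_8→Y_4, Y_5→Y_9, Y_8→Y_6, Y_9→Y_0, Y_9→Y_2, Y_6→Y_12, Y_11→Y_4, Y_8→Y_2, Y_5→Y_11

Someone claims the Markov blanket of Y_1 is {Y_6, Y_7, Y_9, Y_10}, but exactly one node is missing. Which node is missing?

Ch(Y_1) = {Y_6}.
Y_1's parents: Y_8, Y_10.
Parents of each child, excluding Y_1:
  parents(Y_6) \ {Y_1} = {Y_7, Y_8, Y_9}.
MB(Y_1) = {Y_6, Y_7, Y_8, Y_9, Y_10}.
Comparing with the claimed set, Y_8 is missing.

Y_8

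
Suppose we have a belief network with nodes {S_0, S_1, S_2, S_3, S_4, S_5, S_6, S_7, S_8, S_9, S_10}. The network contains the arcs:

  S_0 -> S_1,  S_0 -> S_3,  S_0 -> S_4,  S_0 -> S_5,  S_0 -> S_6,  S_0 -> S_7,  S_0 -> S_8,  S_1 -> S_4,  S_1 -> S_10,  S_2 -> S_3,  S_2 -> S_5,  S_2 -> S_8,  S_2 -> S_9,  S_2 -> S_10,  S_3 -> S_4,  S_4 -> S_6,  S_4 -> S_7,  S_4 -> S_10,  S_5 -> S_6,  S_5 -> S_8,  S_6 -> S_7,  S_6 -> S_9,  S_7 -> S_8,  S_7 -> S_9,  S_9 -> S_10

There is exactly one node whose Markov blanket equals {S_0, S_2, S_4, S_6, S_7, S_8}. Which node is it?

S_5

The target node must have every member of {S_0, S_2, S_4, S_6, S_7, S_8} as a parent, child, or co-parent, and no others.
Parents of S_5: S_0, S_2; children: S_6, S_8; co-parents: S_0, S_2, S_4, S_7.
These exactly cover the given set, so the node is S_5.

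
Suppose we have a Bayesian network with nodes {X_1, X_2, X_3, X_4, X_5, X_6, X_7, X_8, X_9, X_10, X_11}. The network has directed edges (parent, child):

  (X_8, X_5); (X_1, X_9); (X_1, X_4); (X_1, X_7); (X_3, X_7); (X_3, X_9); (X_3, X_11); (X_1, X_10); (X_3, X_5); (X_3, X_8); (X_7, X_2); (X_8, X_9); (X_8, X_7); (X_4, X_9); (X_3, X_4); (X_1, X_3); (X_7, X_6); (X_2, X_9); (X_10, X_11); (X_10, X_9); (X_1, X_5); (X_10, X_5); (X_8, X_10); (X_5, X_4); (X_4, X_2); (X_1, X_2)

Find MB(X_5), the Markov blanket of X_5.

A node's Markov blanket = Pa ∪ Ch ∪ (parents of Ch other than the node itself).
X_5 has parents X_1, X_3, X_8, X_10.
Ch(X_5) = {X_4}.
Co-parents of X_5 (other parents of its children):
  X_4's other parents are X_1, X_3.
Union: {X_1, X_3, X_8, X_10} ∪ {X_4} ∪ {X_1, X_3} = {X_1, X_3, X_4, X_8, X_10}.

{X_1, X_3, X_4, X_8, X_10}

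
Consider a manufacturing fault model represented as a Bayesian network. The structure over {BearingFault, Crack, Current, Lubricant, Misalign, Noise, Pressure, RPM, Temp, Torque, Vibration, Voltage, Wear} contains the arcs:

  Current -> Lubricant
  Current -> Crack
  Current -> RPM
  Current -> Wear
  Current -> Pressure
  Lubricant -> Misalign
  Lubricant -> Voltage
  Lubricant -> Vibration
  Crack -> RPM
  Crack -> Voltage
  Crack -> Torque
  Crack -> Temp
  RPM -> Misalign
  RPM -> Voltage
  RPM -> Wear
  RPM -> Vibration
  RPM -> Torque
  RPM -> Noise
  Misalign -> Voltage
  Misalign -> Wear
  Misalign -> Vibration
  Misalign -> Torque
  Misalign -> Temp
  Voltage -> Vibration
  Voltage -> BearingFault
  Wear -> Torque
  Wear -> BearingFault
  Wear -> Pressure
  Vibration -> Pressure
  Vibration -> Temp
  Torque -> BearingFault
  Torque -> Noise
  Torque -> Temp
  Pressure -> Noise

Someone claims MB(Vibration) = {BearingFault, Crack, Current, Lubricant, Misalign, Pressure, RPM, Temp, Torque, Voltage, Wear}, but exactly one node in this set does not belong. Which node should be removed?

Recall MB(v) = parents ∪ children ∪ spouses, where spouses are the other parents of v's children.
Vibration has children Pressure, Temp.
Parents of Vibration: Lubricant, Misalign, RPM, Voltage.
For each child, the remaining parents (spouses of Vibration):
  parents(Pressure) \ {Vibration} = {Current, Wear}.
  Temp also has parents Crack, Misalign, Torque.
MB(Vibration) = {Crack, Current, Lubricant, Misalign, Pressure, RPM, Temp, Torque, Voltage, Wear}.
BearingFault is neither a parent, child, nor co-parent of Vibration, so it does not belong.

BearingFault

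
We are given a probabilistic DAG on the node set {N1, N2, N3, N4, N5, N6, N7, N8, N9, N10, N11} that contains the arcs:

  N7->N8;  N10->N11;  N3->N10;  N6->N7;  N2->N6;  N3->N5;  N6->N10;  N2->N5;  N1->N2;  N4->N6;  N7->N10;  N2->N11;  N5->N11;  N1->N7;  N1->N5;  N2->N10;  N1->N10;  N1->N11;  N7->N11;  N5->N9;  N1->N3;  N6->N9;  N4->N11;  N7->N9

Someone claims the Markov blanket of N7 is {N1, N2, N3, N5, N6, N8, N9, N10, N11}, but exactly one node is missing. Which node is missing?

A node's Markov blanket = Pa ∪ Ch ∪ (parents of Ch other than the node itself).
N7's parents: N1, N6.
N7's children: N8, N9, N10, N11.
Co-parents of N7 (other parents of its children):
  N8 has no other parent.
  N9's other parents are N5, N6.
  parents(N10) \ {N7} = {N1, N2, N3, N6}.
  N11 also has parents N1, N2, N4, N5, N10.
MB(N7) = {N1, N2, N3, N4, N5, N6, N8, N9, N10, N11}.
Comparing with the claimed set, N4 is missing.

N4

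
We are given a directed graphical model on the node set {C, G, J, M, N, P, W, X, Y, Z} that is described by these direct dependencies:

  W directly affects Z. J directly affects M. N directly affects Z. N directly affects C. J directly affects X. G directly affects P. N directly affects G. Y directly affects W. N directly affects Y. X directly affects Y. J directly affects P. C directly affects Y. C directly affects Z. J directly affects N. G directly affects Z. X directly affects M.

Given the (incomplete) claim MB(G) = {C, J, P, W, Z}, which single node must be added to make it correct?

N

By definition, MB(G) is built from G's parents, G's children, and the co-parents of G.
Pa(G) = {N}.
G has children P, Z.
Other parents of G's children:
  P also has parent J.
  parents(Z) \ {G} = {C, N, W}.
MB(G) = {C, J, N, P, W, Z}.
Comparing with the claimed set, N is missing.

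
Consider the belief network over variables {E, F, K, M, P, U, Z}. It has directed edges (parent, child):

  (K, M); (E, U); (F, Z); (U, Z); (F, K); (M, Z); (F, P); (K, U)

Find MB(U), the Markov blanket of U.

By definition, MB(U) is built from U's parents, U's children, and the co-parents of U.
Pa(U) = {E, K}.
Ch(U) = {Z}.
For each child, the remaining parents (spouses of U):
  Z's other parents are F, M.
Taking the union gives {E, F, K, M, Z}.

{E, F, K, M, Z}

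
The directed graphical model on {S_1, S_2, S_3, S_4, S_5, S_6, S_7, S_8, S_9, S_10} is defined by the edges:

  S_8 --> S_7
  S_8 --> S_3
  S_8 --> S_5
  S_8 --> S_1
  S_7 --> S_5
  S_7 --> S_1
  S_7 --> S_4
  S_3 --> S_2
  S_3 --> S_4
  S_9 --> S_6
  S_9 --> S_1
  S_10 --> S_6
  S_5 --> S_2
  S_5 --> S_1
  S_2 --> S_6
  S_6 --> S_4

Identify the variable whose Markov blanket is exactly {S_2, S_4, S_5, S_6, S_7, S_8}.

The target node must have every member of {S_2, S_4, S_5, S_6, S_7, S_8} as a parent, child, or co-parent, and no others.
Parents of S_3: S_8; children: S_2, S_4; co-parents: S_5, S_6, S_7.
These exactly cover the given set, so the node is S_3.

S_3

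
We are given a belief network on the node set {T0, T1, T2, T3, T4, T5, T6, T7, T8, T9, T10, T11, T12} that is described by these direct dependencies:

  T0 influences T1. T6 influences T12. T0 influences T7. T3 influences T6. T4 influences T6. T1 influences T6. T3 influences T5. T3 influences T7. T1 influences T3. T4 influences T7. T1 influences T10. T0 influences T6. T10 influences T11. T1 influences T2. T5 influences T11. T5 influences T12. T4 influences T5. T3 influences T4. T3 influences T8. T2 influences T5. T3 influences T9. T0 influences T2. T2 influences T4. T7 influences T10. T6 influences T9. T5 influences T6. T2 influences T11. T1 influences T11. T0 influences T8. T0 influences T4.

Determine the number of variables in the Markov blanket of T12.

The Markov blanket of a node is its parents, its children, and the other parents of its children.
Parents of T12: T5, T6.
Ch(T12) = {}.
With no children, T12 has no spouses; the co-parent set is empty.
MB(T12) = {T5, T6}, which has 2 nodes.

2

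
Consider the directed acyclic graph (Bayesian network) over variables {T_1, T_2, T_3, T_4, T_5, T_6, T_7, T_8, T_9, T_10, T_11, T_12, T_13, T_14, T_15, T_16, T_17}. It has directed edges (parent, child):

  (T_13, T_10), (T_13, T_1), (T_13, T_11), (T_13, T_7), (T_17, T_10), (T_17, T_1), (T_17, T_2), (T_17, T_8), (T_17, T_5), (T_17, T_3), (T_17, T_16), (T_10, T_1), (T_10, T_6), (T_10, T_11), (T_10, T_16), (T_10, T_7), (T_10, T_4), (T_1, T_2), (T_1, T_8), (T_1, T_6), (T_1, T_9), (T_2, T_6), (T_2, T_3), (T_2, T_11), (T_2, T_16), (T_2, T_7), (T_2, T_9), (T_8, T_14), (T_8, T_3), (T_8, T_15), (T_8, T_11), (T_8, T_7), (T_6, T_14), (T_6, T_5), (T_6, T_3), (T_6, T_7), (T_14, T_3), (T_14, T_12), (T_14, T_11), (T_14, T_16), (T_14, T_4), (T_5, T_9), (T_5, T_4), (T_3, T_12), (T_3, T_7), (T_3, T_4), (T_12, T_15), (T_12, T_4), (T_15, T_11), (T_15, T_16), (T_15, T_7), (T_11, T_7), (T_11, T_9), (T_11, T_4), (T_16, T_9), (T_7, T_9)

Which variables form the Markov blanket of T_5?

Pa(T_5) = {T_6, T_17}.
T_5 has children T_4, T_9.
Co-parents of T_5 (other parents of its children):
  T_9 also has parents T_1, T_2, T_7, T_11, T_16.
  T_4's other parents are T_3, T_10, T_11, T_12, T_14.
MB(T_5) = {T_1, T_2, T_3, T_4, T_6, T_7, T_9, T_10, T_11, T_12, T_14, T_16, T_17}.

{T_1, T_2, T_3, T_4, T_6, T_7, T_9, T_10, T_11, T_12, T_14, T_16, T_17}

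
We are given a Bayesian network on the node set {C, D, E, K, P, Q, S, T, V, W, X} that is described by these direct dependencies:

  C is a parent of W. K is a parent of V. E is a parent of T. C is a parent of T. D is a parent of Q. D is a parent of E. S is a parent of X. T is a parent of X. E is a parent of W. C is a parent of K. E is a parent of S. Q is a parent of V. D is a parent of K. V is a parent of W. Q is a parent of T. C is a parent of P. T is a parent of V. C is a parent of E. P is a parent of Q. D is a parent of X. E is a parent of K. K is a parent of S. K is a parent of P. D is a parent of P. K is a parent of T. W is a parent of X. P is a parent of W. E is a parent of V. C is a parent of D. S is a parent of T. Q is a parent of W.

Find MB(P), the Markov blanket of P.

{C, D, E, K, Q, V, W}

P has parents C, D, K.
P has children Q, W.
For each child, the remaining parents (spouses of P):
  Q's other parent is D.
  W also has parents C, E, Q, V.
Union: {C, D, K} ∪ {Q, W} ∪ {C, D, E, Q, V} = {C, D, E, K, Q, V, W}.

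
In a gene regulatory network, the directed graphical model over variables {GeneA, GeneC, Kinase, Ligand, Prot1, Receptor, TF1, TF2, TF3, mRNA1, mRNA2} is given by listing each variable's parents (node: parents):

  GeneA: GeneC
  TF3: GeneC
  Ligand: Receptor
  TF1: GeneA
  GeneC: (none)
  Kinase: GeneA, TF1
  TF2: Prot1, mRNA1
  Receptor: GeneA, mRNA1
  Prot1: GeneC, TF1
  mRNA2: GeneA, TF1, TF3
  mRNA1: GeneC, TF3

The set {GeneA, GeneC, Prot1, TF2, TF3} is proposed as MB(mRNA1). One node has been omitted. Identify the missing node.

By definition, MB(mRNA1) is built from mRNA1's parents, mRNA1's children, and the co-parents of mRNA1.
Parents of mRNA1: GeneC, TF3.
Ch(mRNA1) = {Receptor, TF2}.
Other parents of mRNA1's children:
  Receptor: GeneA
  TF2: Prot1
MB(mRNA1) = {GeneA, GeneC, Prot1, Receptor, TF2, TF3}.
Comparing with the claimed set, Receptor is missing.

Receptor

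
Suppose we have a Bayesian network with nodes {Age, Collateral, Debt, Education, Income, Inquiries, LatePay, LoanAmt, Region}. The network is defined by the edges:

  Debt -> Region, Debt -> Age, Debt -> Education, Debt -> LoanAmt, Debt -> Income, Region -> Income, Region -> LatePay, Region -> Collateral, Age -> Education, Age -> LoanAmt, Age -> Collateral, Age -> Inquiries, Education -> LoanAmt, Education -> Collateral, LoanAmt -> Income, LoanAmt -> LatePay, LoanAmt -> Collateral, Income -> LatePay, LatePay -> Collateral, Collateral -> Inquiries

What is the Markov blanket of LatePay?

Pa(LatePay) = {Income, LoanAmt, Region}.
Children of LatePay: Collateral.
Other parents of LatePay's children:
  parents(Collateral) \ {LatePay} = {Age, Education, LoanAmt, Region}.
Union: {Income, LoanAmt, Region} ∪ {Collateral} ∪ {Age, Education, LoanAmt, Region} = {Age, Collateral, Education, Income, LoanAmt, Region}.

{Age, Collateral, Education, Income, LoanAmt, Region}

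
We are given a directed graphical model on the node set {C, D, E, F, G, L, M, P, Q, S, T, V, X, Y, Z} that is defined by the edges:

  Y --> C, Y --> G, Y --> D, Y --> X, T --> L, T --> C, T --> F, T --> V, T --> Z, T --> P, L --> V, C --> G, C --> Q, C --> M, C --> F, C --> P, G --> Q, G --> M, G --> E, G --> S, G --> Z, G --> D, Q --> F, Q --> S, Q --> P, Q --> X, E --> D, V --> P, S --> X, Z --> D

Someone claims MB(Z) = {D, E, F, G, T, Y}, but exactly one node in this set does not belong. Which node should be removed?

F

By definition, MB(Z) is built from Z's parents, Z's children, and the co-parents of Z.
Pa(Z) = {G, T}.
Children of Z: D.
Parents of each child, excluding Z:
  D also has parents E, G, Y.
MB(Z) = {D, E, G, T, Y}.
F is neither a parent, child, nor co-parent of Z, so it does not belong.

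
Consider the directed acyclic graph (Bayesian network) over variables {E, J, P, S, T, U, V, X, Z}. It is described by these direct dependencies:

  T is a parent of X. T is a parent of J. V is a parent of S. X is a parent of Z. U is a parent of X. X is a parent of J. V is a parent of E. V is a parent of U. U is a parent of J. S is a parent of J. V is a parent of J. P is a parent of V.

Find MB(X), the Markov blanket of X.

Recall MB(v) = parents ∪ children ∪ spouses, where spouses are the other parents of v's children.
Pa(X) = {T, U}.
X's children: J, Z.
Other parents of X's children:
  Z has no other parent.
  parents(J) \ {X} = {S, T, U, V}.
Union: {T, U} ∪ {J, Z} ∪ {S, T, U, V} = {J, S, T, U, V, Z}.

{J, S, T, U, V, Z}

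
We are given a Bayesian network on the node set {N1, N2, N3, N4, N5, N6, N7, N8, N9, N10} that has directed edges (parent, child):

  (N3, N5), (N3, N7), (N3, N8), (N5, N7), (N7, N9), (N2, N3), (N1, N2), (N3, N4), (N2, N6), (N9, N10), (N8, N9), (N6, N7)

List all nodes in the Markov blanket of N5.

Pa(N5) = {N3}.
Children of N5: N7.
Other parents of N5's children:
  N7 also has parents N3, N6.
MB(N5) = {N3, N6, N7}.

{N3, N6, N7}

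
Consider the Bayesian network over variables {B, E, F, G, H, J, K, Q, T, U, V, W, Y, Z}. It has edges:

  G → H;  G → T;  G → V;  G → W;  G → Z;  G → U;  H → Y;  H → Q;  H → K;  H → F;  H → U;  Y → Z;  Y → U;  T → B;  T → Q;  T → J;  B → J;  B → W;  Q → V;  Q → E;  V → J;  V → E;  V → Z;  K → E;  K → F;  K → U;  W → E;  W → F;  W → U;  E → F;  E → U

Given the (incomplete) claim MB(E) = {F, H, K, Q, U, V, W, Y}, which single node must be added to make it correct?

G

Parents of E: K, Q, V, W.
E's children: F, U.
Co-parents of E (other parents of its children):
  F also has parents H, K, W.
  U also has parents G, H, K, W, Y.
MB(E) = {F, G, H, K, Q, U, V, W, Y}.
Comparing with the claimed set, G is missing.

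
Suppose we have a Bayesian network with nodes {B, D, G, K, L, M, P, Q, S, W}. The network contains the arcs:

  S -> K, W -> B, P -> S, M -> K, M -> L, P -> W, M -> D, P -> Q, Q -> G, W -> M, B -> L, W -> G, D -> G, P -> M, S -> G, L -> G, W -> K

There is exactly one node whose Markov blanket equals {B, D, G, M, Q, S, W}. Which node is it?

L

The target node must have every member of {B, D, G, M, Q, S, W} as a parent, child, or co-parent, and no others.
Parents of L: B, M; children: G; co-parents: D, Q, S, W.
These exactly cover the given set, so the node is L.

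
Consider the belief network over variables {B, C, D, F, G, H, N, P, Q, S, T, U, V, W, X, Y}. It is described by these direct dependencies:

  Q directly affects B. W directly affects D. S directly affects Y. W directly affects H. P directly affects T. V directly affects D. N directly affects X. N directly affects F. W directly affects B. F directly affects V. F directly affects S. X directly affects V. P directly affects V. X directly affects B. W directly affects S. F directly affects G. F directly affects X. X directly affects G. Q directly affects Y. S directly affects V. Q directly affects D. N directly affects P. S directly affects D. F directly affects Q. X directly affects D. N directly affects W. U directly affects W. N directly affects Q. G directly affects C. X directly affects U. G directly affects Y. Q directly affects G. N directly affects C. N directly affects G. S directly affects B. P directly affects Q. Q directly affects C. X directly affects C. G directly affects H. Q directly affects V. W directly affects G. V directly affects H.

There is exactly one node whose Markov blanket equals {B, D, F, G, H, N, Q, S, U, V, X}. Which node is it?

The target node must have every member of {B, D, F, G, H, N, Q, S, U, V, X} as a parent, child, or co-parent, and no others.
Parents of W: N, U; children: B, D, G, H, S; co-parents: F, G, N, Q, S, V, X.
These exactly cover the given set, so the node is W.

W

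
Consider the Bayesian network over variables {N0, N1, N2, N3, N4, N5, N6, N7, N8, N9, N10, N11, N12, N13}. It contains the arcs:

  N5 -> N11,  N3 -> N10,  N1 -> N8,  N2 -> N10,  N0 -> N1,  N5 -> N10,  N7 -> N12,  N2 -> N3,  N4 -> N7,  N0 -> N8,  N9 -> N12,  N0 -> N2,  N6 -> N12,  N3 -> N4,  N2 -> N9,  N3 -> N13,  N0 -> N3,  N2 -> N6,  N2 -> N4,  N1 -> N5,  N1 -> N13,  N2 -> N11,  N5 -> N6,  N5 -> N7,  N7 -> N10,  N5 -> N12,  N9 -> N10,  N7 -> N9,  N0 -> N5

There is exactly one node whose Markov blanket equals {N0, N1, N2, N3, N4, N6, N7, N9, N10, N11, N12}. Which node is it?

The target node must have every member of {N0, N1, N2, N3, N4, N6, N7, N9, N10, N11, N12} as a parent, child, or co-parent, and no others.
Parents of N5: N0, N1; children: N6, N7, N10, N11, N12; co-parents: N2, N3, N4, N6, N7, N9.
These exactly cover the given set, so the node is N5.

N5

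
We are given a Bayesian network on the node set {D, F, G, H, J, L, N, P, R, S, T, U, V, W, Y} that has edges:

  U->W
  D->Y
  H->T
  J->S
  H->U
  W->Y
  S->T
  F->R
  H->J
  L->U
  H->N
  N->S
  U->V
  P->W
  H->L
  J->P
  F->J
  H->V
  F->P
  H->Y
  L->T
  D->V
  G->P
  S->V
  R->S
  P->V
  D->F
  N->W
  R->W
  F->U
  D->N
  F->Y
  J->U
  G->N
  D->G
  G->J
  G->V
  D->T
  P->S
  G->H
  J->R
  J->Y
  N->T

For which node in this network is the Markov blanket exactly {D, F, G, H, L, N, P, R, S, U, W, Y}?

The target node must have every member of {D, F, G, H, L, N, P, R, S, U, W, Y} as a parent, child, or co-parent, and no others.
Parents of J: F, G, H; children: P, R, S, U, Y; co-parents: D, F, G, H, L, N, P, R, W.
These exactly cover the given set, so the node is J.

J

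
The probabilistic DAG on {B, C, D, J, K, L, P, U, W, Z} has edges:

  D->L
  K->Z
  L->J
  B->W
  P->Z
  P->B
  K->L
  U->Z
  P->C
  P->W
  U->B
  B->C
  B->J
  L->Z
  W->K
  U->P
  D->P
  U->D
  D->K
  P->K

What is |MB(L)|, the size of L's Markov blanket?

7

Pa(L) = {D, K}.
Ch(L) = {J, Z}.
For each child, the remaining parents (spouses of L):
  J also has parent B.
  Z also has parents K, P, U.
MB(L) = {B, D, J, K, P, U, Z}, which has 7 nodes.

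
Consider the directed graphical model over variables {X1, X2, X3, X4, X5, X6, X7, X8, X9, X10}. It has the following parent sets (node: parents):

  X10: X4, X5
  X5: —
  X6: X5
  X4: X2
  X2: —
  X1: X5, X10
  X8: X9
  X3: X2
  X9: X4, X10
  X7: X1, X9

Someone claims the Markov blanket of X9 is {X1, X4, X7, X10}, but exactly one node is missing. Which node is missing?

X9 has children X7, X8.
X9 has parents X4, X10.
For each child, the remaining parents (spouses of X9):
  X8 has no other parent.
  X7 also has parent X1.
MB(X9) = {X1, X4, X7, X8, X10}.
Comparing with the claimed set, X8 is missing.

X8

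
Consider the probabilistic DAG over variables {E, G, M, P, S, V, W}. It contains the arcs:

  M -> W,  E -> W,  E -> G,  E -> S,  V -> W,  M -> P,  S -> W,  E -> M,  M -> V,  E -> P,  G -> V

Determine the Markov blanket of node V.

Pa(V) = {G, M}.
Ch(V) = {W}.
Other parents of V's children:
  W: E, M, S
So the Markov blanket of V is {E, G, M, S, W}.

{E, G, M, S, W}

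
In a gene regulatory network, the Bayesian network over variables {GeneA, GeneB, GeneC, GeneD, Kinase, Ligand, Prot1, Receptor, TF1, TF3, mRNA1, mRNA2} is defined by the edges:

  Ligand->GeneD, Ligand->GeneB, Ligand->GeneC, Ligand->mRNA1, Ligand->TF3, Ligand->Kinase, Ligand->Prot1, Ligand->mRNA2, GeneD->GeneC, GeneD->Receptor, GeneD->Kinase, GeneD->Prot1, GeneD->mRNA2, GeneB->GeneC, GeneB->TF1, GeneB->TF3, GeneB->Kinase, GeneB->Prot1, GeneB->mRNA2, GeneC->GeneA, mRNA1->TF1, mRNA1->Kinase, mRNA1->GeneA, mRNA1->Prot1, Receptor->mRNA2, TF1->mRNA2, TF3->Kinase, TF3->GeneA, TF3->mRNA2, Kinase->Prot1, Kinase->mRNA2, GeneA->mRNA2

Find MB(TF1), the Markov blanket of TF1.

{GeneA, GeneB, GeneD, Kinase, Ligand, Receptor, TF3, mRNA1, mRNA2}

Recall MB(v) = parents ∪ children ∪ spouses, where spouses are the other parents of v's children.
Children of TF1: mRNA2.
TF1's parents: GeneB, mRNA1.
Co-parents of TF1 (other parents of its children):
  mRNA2: GeneA, GeneB, GeneD, Kinase, Ligand, Receptor, TF3
Union: {GeneB, mRNA1} ∪ {mRNA2} ∪ {GeneA, GeneB, GeneD, Kinase, Ligand, Receptor, TF3} = {GeneA, GeneB, GeneD, Kinase, Ligand, Receptor, TF3, mRNA1, mRNA2}.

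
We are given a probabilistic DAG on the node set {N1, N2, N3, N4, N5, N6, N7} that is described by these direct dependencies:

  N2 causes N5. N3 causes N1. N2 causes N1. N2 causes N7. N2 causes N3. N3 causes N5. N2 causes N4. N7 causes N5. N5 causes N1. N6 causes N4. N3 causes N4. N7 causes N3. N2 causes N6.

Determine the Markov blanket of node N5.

{N1, N2, N3, N7}

N5 has child N1.
N5's parents: N2, N3, N7.
Parents of each child, excluding N5:
  N1's other parents are N2, N3.
Union: {N2, N3, N7} ∪ {N1} ∪ {N2, N3} = {N1, N2, N3, N7}.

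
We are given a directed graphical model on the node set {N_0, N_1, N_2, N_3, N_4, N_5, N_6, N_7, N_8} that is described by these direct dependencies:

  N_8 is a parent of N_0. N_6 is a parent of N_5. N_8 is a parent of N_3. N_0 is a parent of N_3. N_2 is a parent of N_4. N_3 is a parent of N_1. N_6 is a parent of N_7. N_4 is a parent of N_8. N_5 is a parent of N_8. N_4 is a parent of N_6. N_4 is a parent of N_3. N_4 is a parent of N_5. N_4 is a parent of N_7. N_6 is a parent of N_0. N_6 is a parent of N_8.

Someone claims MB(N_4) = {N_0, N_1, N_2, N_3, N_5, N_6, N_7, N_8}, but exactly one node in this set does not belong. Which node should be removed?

N_1

Recall MB(v) = parents ∪ children ∪ spouses, where spouses are the other parents of v's children.
Pa(N_4) = {N_2}.
N_4's children: N_3, N_5, N_6, N_7, N_8.
Co-parents of N_4 (other parents of its children):
  N_6: no additional parents.
  N_5 also has parent N_6.
  parents(N_8) \ {N_4} = {N_5, N_6}.
  N_3 also has parents N_0, N_8.
  N_7's other parent is N_6.
MB(N_4) = {N_0, N_2, N_3, N_5, N_6, N_7, N_8}.
N_1 is neither a parent, child, nor co-parent of N_4, so it does not belong.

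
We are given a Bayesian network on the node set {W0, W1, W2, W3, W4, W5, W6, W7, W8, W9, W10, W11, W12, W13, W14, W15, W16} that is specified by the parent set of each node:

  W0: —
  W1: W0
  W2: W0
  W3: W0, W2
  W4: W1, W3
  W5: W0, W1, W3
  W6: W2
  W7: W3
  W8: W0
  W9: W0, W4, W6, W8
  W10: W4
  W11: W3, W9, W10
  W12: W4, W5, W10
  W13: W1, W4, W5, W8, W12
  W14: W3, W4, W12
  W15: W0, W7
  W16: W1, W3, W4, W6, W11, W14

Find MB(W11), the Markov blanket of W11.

{W1, W3, W4, W6, W9, W10, W14, W16}

A node's Markov blanket = Pa ∪ Ch ∪ (parents of Ch other than the node itself).
W11 has parents W3, W9, W10.
Ch(W11) = {W16}.
Co-parents of W11 (other parents of its children):
  W16: W1, W3, W4, W6, W14
Union: {W3, W9, W10} ∪ {W16} ∪ {W1, W3, W4, W6, W14} = {W1, W3, W4, W6, W9, W10, W14, W16}.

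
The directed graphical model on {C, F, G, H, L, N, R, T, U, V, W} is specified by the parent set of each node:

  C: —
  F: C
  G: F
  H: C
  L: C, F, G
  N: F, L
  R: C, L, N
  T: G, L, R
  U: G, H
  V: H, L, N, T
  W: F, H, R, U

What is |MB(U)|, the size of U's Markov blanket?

A node's Markov blanket = Pa ∪ Ch ∪ (parents of Ch other than the node itself).
Parents of U: G, H.
U's children: W.
For each child, the remaining parents (spouses of U):
  parents(W) \ {U} = {F, H, R}.
MB(U) = {F, G, H, R, W}, which has 5 nodes.

5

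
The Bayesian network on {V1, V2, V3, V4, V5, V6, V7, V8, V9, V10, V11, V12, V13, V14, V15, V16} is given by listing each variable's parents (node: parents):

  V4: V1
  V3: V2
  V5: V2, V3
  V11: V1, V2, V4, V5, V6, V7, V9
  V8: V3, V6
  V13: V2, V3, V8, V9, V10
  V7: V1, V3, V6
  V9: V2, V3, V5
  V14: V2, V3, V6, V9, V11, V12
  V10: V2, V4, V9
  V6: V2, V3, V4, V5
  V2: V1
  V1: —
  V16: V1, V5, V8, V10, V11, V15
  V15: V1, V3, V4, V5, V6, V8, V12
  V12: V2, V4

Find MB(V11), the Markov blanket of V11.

{V1, V2, V3, V4, V5, V6, V7, V8, V9, V10, V12, V14, V15, V16}

The Markov blanket of a node is its parents, its children, and the other parents of its children.
Children of V11: V14, V16.
Parents of V11: V1, V2, V4, V5, V6, V7, V9.
Other parents of V11's children:
  V14's other parents are V2, V3, V6, V9, V12.
  V16's other parents are V1, V5, V8, V10, V15.
MB(V11) = {V1, V2, V3, V4, V5, V6, V7, V8, V9, V10, V12, V14, V15, V16}.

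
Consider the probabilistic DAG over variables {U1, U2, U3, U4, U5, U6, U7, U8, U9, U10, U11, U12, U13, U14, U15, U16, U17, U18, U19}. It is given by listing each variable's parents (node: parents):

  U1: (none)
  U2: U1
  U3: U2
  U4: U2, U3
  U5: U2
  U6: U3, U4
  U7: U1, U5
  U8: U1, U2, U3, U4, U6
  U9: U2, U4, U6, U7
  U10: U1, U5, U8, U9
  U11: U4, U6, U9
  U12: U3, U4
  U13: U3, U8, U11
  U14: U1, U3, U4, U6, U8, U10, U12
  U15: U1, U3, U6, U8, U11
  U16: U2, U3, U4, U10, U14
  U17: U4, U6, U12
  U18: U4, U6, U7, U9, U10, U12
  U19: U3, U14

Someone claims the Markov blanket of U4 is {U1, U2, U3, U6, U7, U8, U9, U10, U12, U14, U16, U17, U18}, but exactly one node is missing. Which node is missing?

U11

The Markov blanket of a node is its parents, its children, and the other parents of its children.
U4's parents: U2, U3.
Ch(U4) = {U6, U8, U9, U11, U12, U14, U16, U17, U18}.
Other parents of U4's children:
  U6's other parent is U3.
  U8 also has parents U1, U2, U3, U6.
  parents(U9) \ {U4} = {U2, U6, U7}.
  U11 also has parents U6, U9.
  U12 also has parent U3.
  U14 also has parents U1, U3, U6, U8, U10, U12.
  U16's other parents are U2, U3, U10, U14.
  U17 also has parents U6, U12.
  U18 also has parents U6, U7, U9, U10, U12.
MB(U4) = {U1, U2, U3, U6, U7, U8, U9, U10, U11, U12, U14, U16, U17, U18}.
Comparing with the claimed set, U11 is missing.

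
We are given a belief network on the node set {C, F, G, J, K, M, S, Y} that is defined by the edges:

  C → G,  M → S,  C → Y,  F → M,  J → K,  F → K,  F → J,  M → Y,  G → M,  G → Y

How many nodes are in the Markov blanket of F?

4

Children of F: J, K, M.
Parents of F: none.
Other parents of F's children:
  J: —
  K: J
  M: G
MB(F) = {G, J, K, M}, which has 4 nodes.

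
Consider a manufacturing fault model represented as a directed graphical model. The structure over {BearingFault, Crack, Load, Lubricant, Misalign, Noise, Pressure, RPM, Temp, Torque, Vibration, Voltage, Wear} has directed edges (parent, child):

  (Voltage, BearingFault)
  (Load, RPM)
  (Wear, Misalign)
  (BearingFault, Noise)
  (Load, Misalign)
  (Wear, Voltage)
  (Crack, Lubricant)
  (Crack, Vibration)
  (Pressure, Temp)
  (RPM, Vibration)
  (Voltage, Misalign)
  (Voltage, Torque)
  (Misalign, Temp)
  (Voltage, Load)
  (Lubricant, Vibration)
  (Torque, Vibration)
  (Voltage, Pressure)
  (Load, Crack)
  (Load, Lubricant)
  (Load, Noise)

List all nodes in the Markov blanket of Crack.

{Load, Lubricant, RPM, Torque, Vibration}

Pa(Crack) = {Load}.
Crack's children: Lubricant, Vibration.
Other parents of Crack's children:
  Lubricant's other parent is Load.
  parents(Vibration) \ {Crack} = {Lubricant, RPM, Torque}.
So the Markov blanket of Crack is {Load, Lubricant, RPM, Torque, Vibration}.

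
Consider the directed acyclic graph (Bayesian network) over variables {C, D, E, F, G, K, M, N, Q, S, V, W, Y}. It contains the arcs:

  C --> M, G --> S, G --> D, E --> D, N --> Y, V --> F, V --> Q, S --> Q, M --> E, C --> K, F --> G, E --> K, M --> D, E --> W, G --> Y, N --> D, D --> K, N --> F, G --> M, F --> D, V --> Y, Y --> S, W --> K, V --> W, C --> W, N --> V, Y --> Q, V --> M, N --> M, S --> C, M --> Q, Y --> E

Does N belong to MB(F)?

N is a parent of F.
So N ∈ MB(F).

Yes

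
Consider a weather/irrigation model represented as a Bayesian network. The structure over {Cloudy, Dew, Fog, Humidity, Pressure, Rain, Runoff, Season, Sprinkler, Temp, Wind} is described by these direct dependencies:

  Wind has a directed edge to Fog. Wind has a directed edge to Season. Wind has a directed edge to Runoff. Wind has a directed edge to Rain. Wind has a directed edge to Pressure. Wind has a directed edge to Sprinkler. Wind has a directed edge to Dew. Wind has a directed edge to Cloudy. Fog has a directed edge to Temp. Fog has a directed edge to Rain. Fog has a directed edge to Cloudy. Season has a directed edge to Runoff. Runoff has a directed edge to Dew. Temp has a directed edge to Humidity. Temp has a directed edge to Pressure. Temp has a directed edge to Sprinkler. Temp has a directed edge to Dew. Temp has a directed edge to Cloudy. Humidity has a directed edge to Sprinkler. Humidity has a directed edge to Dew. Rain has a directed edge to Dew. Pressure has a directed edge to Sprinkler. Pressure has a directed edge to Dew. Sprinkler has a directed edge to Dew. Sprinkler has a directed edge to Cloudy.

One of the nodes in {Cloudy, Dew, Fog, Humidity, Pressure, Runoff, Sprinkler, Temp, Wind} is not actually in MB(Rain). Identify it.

Cloudy

The Markov blanket of a node is its parents, its children, and the other parents of its children.
Rain's parents: Fog, Wind.
Children of Rain: Dew.
Co-parents of Rain (other parents of its children):
  parents(Dew) \ {Rain} = {Humidity, Pressure, Runoff, Sprinkler, Temp, Wind}.
MB(Rain) = {Dew, Fog, Humidity, Pressure, Runoff, Sprinkler, Temp, Wind}.
Cloudy is neither a parent, child, nor co-parent of Rain, so it does not belong.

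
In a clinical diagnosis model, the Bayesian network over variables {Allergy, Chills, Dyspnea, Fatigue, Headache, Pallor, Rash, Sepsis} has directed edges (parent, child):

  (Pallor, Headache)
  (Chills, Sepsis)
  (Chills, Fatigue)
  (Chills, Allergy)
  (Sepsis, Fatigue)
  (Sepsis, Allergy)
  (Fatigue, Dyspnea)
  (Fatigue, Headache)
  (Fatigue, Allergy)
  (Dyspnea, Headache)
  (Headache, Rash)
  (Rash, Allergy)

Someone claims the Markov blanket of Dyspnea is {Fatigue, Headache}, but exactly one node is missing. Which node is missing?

Pallor

Parents of Dyspnea: Fatigue.
Ch(Dyspnea) = {Headache}.
Co-parents of Dyspnea (other parents of its children):
  Headache also has parents Fatigue, Pallor.
MB(Dyspnea) = {Fatigue, Headache, Pallor}.
Comparing with the claimed set, Pallor is missing.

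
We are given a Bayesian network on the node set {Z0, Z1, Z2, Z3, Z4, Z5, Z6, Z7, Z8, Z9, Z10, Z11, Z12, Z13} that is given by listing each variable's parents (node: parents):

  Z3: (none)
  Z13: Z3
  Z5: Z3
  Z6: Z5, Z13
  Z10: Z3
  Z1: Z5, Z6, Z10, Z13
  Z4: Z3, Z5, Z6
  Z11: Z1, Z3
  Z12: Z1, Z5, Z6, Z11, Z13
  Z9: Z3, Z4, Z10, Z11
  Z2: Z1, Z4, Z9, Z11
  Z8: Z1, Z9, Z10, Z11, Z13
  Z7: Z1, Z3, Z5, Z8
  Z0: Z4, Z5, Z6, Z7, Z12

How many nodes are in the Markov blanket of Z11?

11

Z11's parents: Z1, Z3.
Z11's children: Z2, Z8, Z9, Z12.
Parents of each child, excluding Z11:
  Z12's other parents are Z1, Z5, Z6, Z13.
  Z9's other parents are Z3, Z4, Z10.
  parents(Z2) \ {Z11} = {Z1, Z4, Z9}.
  parents(Z8) \ {Z11} = {Z1, Z9, Z10, Z13}.
MB(Z11) = {Z1, Z2, Z3, Z4, Z5, Z6, Z8, Z9, Z10, Z12, Z13}, which has 11 nodes.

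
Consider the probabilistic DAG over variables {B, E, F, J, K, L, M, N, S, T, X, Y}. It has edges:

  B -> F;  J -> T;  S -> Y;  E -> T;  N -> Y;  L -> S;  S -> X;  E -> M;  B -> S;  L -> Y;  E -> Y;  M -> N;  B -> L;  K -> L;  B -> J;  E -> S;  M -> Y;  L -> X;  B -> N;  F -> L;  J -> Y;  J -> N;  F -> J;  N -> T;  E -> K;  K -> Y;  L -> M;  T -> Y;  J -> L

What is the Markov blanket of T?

T has parents E, J, N.
Ch(T) = {Y}.
For each child, the remaining parents (spouses of T):
  Y: E, J, K, L, M, N, S
MB(T) = {E, J, K, L, M, N, S, Y}.

{E, J, K, L, M, N, S, Y}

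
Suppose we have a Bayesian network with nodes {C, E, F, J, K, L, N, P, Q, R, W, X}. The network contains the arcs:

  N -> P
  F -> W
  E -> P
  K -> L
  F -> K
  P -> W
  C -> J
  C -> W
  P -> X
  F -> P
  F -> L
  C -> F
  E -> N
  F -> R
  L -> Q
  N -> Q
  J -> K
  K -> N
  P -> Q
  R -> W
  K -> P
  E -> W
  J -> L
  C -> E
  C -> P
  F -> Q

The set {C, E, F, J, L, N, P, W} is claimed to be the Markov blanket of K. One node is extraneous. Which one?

W

By definition, MB(K) is built from K's parents, K's children, and the co-parents of K.
Children of K: L, N, P.
K has parents F, J.
Other parents of K's children:
  parents(L) \ {K} = {F, J}.
  parents(N) \ {K} = {E}.
  parents(P) \ {K} = {C, E, F, N}.
MB(K) = {C, E, F, J, L, N, P}.
W is neither a parent, child, nor co-parent of K, so it does not belong.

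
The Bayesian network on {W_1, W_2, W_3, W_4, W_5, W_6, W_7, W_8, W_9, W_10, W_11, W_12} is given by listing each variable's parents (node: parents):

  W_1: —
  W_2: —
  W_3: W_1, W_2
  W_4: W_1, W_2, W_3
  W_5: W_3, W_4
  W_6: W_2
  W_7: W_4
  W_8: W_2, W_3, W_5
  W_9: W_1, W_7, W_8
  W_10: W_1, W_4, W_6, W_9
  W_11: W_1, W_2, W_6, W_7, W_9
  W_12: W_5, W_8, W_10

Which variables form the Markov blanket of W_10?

Parents of W_10: W_1, W_4, W_6, W_9.
Children of W_10: W_12.
Parents of each child, excluding W_10:
  parents(W_12) \ {W_10} = {W_5, W_8}.
MB(W_10) = {W_1, W_4, W_5, W_6, W_8, W_9, W_12}.

{W_1, W_4, W_5, W_6, W_8, W_9, W_12}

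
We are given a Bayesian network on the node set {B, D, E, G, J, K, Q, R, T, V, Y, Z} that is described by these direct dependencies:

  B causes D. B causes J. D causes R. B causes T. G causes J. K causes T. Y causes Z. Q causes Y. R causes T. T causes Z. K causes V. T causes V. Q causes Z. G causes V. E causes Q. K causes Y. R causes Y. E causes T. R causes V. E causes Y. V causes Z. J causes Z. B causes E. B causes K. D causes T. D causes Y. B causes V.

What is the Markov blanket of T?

{B, D, E, G, J, K, Q, R, V, Y, Z}

The Markov blanket of a node is its parents, its children, and the other parents of its children.
Children of T: V, Z.
Parents of T: B, D, E, K, R.
For each child, the remaining parents (spouses of T):
  V's other parents are B, G, K, R.
  Z also has parents J, Q, V, Y.
Taking the union gives {B, D, E, G, J, K, Q, R, V, Y, Z}.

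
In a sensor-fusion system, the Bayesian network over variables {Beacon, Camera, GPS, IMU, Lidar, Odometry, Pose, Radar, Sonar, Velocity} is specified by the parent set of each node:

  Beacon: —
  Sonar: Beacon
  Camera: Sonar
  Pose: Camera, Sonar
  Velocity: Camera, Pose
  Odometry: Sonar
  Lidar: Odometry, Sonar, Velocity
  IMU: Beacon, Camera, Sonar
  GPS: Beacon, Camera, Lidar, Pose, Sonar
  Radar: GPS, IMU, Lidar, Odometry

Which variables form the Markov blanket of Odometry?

The Markov blanket of a node is its parents, its children, and the other parents of its children.
Odometry's parents: Sonar.
Odometry's children: Lidar, Radar.
Other parents of Odometry's children:
  parents(Lidar) \ {Odometry} = {Sonar, Velocity}.
  parents(Radar) \ {Odometry} = {GPS, IMU, Lidar}.
So the Markov blanket of Odometry is {GPS, IMU, Lidar, Radar, Sonar, Velocity}.

{GPS, IMU, Lidar, Radar, Sonar, Velocity}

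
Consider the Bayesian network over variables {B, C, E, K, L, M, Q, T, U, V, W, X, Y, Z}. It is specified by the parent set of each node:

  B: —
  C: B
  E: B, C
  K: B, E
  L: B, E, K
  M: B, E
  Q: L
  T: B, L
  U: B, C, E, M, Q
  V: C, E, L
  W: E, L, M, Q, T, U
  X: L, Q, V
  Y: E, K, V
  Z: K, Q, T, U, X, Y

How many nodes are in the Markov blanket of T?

By definition, MB(T) is built from T's parents, T's children, and the co-parents of T.
T's parents: B, L.
T has children W, Z.
Other parents of T's children:
  W: E, L, M, Q, U
  Z: K, Q, U, X, Y
MB(T) = {B, E, K, L, M, Q, U, W, X, Y, Z}, which has 11 nodes.

11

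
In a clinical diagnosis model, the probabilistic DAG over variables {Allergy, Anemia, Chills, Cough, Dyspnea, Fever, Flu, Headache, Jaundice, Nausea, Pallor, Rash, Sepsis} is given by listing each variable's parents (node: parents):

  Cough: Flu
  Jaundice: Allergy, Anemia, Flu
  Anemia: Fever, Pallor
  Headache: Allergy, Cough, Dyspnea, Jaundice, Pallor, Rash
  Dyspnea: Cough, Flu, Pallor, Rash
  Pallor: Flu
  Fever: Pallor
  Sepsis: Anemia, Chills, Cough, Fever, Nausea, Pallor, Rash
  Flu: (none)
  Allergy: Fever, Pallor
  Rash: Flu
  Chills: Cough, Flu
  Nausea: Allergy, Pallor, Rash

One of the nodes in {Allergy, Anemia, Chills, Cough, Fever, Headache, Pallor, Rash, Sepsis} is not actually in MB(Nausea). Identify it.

A node's Markov blanket = Pa ∪ Ch ∪ (parents of Ch other than the node itself).
Nausea has parents Allergy, Pallor, Rash.
Ch(Nausea) = {Sepsis}.
For each child, the remaining parents (spouses of Nausea):
  Sepsis: Anemia, Chills, Cough, Fever, Pallor, Rash
MB(Nausea) = {Allergy, Anemia, Chills, Cough, Fever, Pallor, Rash, Sepsis}.
Headache is neither a parent, child, nor co-parent of Nausea, so it does not belong.

Headache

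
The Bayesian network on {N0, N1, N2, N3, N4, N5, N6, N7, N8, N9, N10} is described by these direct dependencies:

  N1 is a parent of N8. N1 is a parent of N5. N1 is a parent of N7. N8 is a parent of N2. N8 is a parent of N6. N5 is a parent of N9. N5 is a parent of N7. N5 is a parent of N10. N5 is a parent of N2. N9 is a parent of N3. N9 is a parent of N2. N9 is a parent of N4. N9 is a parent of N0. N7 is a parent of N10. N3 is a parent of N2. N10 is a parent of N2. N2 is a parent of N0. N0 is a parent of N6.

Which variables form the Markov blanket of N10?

{N2, N3, N5, N7, N8, N9}

A node's Markov blanket = Pa ∪ Ch ∪ (parents of Ch other than the node itself).
N10's parents: N5, N7.
N10 has child N2.
For each child, the remaining parents (spouses of N10):
  N2: N3, N5, N8, N9
Taking the union gives {N2, N3, N5, N7, N8, N9}.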